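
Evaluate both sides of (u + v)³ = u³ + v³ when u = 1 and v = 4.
LHS = (1 + 4)³ = 125
RHS = 1³ + 4³ = 65

LHS ≠ RHS, so the equation does not hold here.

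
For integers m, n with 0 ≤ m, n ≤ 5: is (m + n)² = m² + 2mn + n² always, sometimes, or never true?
The identity holds for every pair in the range. For instance at (m, n) = (2, 1): both sides equal 9.

Answer: Always true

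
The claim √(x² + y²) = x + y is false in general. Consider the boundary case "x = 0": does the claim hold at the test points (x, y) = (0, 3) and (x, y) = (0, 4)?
Yes, holds at both test points

At (0, 3): LHS = 3, RHS = 3 → equal
At (0, 4): LHS = 4, RHS = 4 → equal

So the claim does hold at both of these boundary points, even though it is not an identity.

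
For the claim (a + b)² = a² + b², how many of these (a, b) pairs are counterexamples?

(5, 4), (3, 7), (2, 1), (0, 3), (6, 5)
Testing each pair:
(5, 4): LHS = 81, RHS = 41 → counterexample
(3, 7): LHS = 100, RHS = 58 → counterexample
(2, 1): LHS = 9, RHS = 5 → counterexample
(0, 3): LHS = 9, RHS = 9 → satisfies claim
(6, 5): LHS = 121, RHS = 61 → counterexample

That makes 4 counterexamples.

Answer: 4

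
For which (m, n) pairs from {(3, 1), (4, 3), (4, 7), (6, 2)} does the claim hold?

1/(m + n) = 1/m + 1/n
None

Testing each pair:
(3, 1): LHS = 1/4, RHS = 4/3 → fails
(4, 3): LHS = 1/7, RHS = 7/12 → fails
(4, 7): LHS = 1/11, RHS = 11/28 → fails
(6, 2): LHS = 1/8, RHS = 2/3 → fails

No pair satisfies the claim.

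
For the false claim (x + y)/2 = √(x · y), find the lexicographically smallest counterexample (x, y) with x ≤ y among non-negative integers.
Substituting (0, 1) into the claim:
LHS = (0 + 1)/2 = 1/2
RHS = √(0 · 1) = 0

Since LHS ≠ RHS, this pair disproves the claim, and no lexicographically smaller pair (x ≤ y, non-negative integers) does.

For instance (5, 6) is also a counterexample (LHS = 11/2, RHS = √(30) ≈ 5.477), but it's lexicographically larger.

Answer: (x, y) = (0, 1)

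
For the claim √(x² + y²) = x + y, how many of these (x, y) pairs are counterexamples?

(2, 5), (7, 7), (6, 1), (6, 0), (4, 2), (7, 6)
5

Testing each pair:
(2, 5): LHS = √(29) ≈ 5.385, RHS = 7 → counterexample
(7, 7): LHS = 7·√(2) ≈ 9.899, RHS = 14 → counterexample
(6, 1): LHS = √(37) ≈ 6.083, RHS = 7 → counterexample
(6, 0): LHS = 6, RHS = 6 → satisfies claim
(4, 2): LHS = 2·√(5) ≈ 4.472, RHS = 6 → counterexample
(7, 6): LHS = √(85) ≈ 9.22, RHS = 13 → counterexample

That makes 5 counterexamples.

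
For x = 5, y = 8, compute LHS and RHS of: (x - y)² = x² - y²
LHS = (5 - 8)² = 9
RHS = 5² - 8² = -39

LHS ≠ RHS, so the equation does not hold here.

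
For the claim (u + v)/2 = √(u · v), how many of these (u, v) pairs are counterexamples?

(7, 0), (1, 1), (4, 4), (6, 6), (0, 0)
1

Testing each pair:
(7, 0): LHS = 7/2, RHS = 0 → counterexample
(1, 1): LHS = 1, RHS = 1 → satisfies claim
(4, 4): LHS = 4, RHS = 4 → satisfies claim
(6, 6): LHS = 6, RHS = 6 → satisfies claim
(0, 0): LHS = 0, RHS = 0 → satisfies claim

That makes 1 counterexample.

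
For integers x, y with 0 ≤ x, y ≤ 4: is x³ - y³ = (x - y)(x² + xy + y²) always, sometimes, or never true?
The identity holds for every pair in the range. For instance at (x, y) = (3, 0): both sides equal 27.

Answer: Always true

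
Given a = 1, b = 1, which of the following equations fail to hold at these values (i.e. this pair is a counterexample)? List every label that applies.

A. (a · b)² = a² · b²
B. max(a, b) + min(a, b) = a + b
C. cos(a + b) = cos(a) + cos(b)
C

Evaluating each claim at the given values:
A. LHS = 1, RHS = 1 → holds here (LHS = RHS)
B. LHS = 2, RHS = 2 → holds here (LHS = RHS)
C. LHS = cos(2) ≈ -0.4161, RHS = 2·cos(1) ≈ 1.081 → fails here (LHS ≠ RHS)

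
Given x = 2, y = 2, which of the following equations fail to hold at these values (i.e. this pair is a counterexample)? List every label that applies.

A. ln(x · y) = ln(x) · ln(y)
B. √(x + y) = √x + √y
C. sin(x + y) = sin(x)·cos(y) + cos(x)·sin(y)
Evaluating each claim at the given values:
A. LHS = ln(4) ≈ 1.386, RHS = ln(2)² ≈ 0.4805 → fails here (LHS ≠ RHS)
B. LHS = 2, RHS = 2·√(2) ≈ 2.828 → fails here (LHS ≠ RHS)
C. LHS = sin(4) ≈ -0.7568, RHS = 2·sin(2)·cos(2) ≈ -0.7568 → holds here (LHS = RHS)

Answer: A, B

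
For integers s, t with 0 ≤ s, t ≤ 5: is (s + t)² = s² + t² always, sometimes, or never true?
It holds at (s, t) = (3, 0) (both sides equal 9), but fails at (s, t) = (4, 2) (LHS = 36, RHS = 20).

Answer: Sometimes true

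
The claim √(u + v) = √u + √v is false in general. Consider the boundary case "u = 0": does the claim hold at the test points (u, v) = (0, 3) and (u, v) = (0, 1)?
Yes, holds at both test points

At (0, 3): LHS = √(3) ≈ 1.732, RHS = √(3) ≈ 1.732 → equal
At (0, 1): LHS = 1, RHS = 1 → equal

So the claim does hold at both of these boundary points, even though it is not an identity.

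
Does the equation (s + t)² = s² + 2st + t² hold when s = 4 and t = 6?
Holds

Substituting s = 4, t = 6:

LHS = (4 + 6)² = 100
RHS = 4² + 2·4·6 + 6² = 100

LHS = RHS, so the equation holds at this point.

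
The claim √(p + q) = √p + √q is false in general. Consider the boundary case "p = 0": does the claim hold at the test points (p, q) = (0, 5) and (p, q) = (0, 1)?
At (0, 5): LHS = √(5) ≈ 2.236, RHS = √(5) ≈ 2.236 → equal
At (0, 1): LHS = 1, RHS = 1 → equal

So the claim does hold at both of these boundary points, even though it is not an identity.

Answer: Yes, holds at both test points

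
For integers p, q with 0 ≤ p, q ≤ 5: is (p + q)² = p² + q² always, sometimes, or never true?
Sometimes true

It holds at (p, q) = (0, 0) (both sides equal 0), but fails at (p, q) = (2, 5) (LHS = 49, RHS = 29).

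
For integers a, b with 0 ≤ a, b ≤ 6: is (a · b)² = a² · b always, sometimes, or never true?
It holds at (a, b) = (3, 0) (both sides equal 0), but fails at (a, b) = (1, 4) (LHS = 16, RHS = 4).

Answer: Sometimes true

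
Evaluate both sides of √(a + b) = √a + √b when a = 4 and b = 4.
LHS = √(4 + 4) = 2·√(2) ≈ 2.828
RHS = √4 + √4 = 4

LHS ≠ RHS (they differ by about 1.172), so the equation does not hold here.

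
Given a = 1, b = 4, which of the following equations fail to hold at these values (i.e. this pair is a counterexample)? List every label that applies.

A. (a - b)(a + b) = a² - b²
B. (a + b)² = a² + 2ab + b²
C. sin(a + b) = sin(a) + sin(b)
C

Evaluating each claim at the given values:
A. LHS = -15, RHS = -15 → holds here (LHS = RHS)
B. LHS = 25, RHS = 25 → holds here (LHS = RHS)
C. LHS = sin(5) ≈ -0.9589, RHS = sin(4) + sin(1) ≈ 0.08467 → fails here (LHS ≠ RHS)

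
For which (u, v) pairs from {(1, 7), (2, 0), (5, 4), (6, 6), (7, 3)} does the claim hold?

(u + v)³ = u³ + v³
Testing each pair:
(1, 7): LHS = 512, RHS = 344 → fails
(2, 0): LHS = 8, RHS = 8 → holds
(5, 4): LHS = 729, RHS = 189 → fails
(6, 6): LHS = 1728, RHS = 432 → fails
(7, 3): LHS = 1000, RHS = 370 → fails

1 of 5 pairs satisfies the claim.

Answer: (2, 0)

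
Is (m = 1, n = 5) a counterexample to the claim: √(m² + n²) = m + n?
Substituting m = 1, n = 5:
LHS = √(1² + 5²) = √(26) ≈ 5.099
RHS = 1 + 5 = 6

Since LHS ≠ RHS, this pair disproves the claim.

Answer: Yes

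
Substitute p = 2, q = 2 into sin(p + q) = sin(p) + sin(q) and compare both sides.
LHS = sin(2 + 2) = sin(4) ≈ -0.7568
RHS = sin(2) + sin(2) = 2·sin(2) ≈ 1.819

LHS ≠ RHS (they differ by about 2.575), so the equation does not hold here.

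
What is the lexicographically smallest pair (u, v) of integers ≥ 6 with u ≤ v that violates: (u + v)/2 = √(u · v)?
(u, v) = (6, 7)

Substituting (6, 7) into the claim:
LHS = (6 + 7)/2 = 13/2
RHS = √(6 · 7) = √(42) ≈ 6.481

Since LHS ≠ RHS, this pair disproves the claim, and no lexicographically smaller pair (u ≤ v, integers ≥ 6) does.

For instance (11, 12) is also a counterexample (LHS = 23/2, RHS = 2·√(33) ≈ 11.49), but it's lexicographically larger.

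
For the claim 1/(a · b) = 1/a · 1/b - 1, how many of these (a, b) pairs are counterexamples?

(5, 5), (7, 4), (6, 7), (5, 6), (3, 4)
Testing each pair:
(5, 5): LHS = 1/25, RHS = -24/25 → counterexample
(7, 4): LHS = 1/28, RHS = -27/28 → counterexample
(6, 7): LHS = 1/42, RHS = -41/42 → counterexample
(5, 6): LHS = 1/30, RHS = -29/30 → counterexample
(3, 4): LHS = 1/12, RHS = -11/12 → counterexample

That makes 5 counterexamples.

Answer: 5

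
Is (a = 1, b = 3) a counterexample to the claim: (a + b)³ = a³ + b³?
Substituting a = 1, b = 3:
LHS = (1 + 3)³ = 64
RHS = 1³ + 3³ = 28

Since LHS ≠ RHS, this pair disproves the claim.

Answer: Yes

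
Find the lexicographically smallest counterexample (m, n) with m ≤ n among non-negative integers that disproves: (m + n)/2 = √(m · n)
At (0, 0): both sides equal 0, so it holds there.

Substituting (0, 1) into the claim:
LHS = (0 + 1)/2 = 1/2
RHS = √(0 · 1) = 0

Since LHS ≠ RHS, this pair disproves the claim, and no lexicographically smaller pair (m ≤ n, non-negative integers) does.

For instance (3, 4) is also a counterexample (LHS = 7/2, RHS = 2·√(3) ≈ 3.464), but it's lexicographically larger.

Answer: (m, n) = (0, 1)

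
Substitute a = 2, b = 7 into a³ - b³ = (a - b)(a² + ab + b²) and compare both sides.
LHS = 2³ - 7³ = -335
RHS = (2 - 7)(2² + 2·7 + 7²) = -335

LHS = RHS: the two sides agree.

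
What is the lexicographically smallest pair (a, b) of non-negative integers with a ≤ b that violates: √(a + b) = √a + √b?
(a, b) = (1, 1)

At (0, 0): both sides equal 0, so it holds there.
At (0, 1): both sides equal 1, so it holds there.

Substituting (1, 1) into the claim:
LHS = √(1 + 1) = √(2) ≈ 1.414
RHS = √1 + √1 = 2

Since LHS ≠ RHS, this pair disproves the claim, and no lexicographically smaller pair (a ≤ b, non-negative integers) does.

For instance (4, 7) is also a counterexample (LHS = √(11) ≈ 3.317, RHS = 2 + √(7) ≈ 4.646), but it's lexicographically larger.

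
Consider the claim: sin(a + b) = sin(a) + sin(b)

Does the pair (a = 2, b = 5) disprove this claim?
Substituting a = 2, b = 5:
LHS = sin(2 + 5) = sin(7) ≈ 0.657
RHS = sin(2) + sin(5) ≈ -0.04963

Since LHS ≠ RHS, this pair disproves the claim.

Answer: Yes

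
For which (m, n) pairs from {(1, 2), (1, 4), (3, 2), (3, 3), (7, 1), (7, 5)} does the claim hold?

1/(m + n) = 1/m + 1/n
Testing each pair:
(1, 2): LHS = 1/3, RHS = 3/2 → fails
(1, 4): LHS = 1/5, RHS = 5/4 → fails
(3, 2): LHS = 1/5, RHS = 5/6 → fails
(3, 3): LHS = 1/6, RHS = 2/3 → fails
(7, 1): LHS = 1/8, RHS = 8/7 → fails
(7, 5): LHS = 1/12, RHS = 12/35 → fails

No pair satisfies the claim.

Answer: None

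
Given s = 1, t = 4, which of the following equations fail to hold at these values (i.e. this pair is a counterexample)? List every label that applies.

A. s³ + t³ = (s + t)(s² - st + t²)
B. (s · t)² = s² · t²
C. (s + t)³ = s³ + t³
Evaluating each claim at the given values:
A. LHS = 65, RHS = 65 → holds here (LHS = RHS)
B. LHS = 16, RHS = 16 → holds here (LHS = RHS)
C. LHS = 125, RHS = 65 → fails here (LHS ≠ RHS)

Answer: C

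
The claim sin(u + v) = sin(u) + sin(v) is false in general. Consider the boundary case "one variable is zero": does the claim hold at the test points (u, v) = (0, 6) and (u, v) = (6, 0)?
At (0, 6): LHS = sin(6) ≈ -0.2794, RHS = sin(6) ≈ -0.2794 → equal
At (6, 0): LHS = sin(6) ≈ -0.2794, RHS = sin(6) ≈ -0.2794 → equal

So the claim does hold at both of these boundary points, even though it is not an identity.

Answer: Yes, holds at both test points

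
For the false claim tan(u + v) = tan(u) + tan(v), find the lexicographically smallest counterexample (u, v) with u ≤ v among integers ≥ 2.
(u, v) = (2, 2)

Substituting (2, 2) into the claim:
LHS = tan(2 + 2) = tan(4) ≈ 1.158
RHS = tan(2) + tan(2) = 2·tan(2) ≈ -4.37

Since LHS ≠ RHS, this pair disproves the claim, and no lexicographically smaller pair (u ≤ v, integers ≥ 2) does.

For instance (5, 8) is also a counterexample (LHS = tan(13) ≈ 0.463, RHS = tan(8) + tan(5) ≈ -10.18), but it's lexicographically larger.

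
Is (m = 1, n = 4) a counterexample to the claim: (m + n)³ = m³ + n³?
Substituting m = 1, n = 4:
LHS = (1 + 4)³ = 125
RHS = 1³ + 4³ = 65

Since LHS ≠ RHS, this pair disproves the claim.

Answer: Yes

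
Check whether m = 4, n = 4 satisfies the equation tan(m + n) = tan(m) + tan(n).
Fails

Substituting m = 4, n = 4:

LHS = tan(4 + 4) = tan(8) ≈ -6.8
RHS = tan(4) + tan(4) = 2·tan(4) ≈ 2.316

LHS ≠ RHS, so the equation does not hold at this point.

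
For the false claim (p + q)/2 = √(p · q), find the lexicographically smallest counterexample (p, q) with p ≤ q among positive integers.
(p, q) = (1, 2)

At (1, 1): both sides equal 1, so it holds there.

Substituting (1, 2) into the claim:
LHS = (1 + 2)/2 = 3/2
RHS = √(1 · 2) = √(2) ≈ 1.414

Since LHS ≠ RHS, this pair disproves the claim, and no lexicographically smaller pair (p ≤ q, positive integers) does.

For instance (1, 4) is also a counterexample (LHS = 5/2, RHS = 2), but it's lexicographically larger.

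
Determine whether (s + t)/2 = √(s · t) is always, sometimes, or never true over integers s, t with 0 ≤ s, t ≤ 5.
Sometimes true

It holds at (s, t) = (3, 3) (both sides equal 3), but fails at (s, t) = (4, 1) (LHS = 5/2, RHS = 2).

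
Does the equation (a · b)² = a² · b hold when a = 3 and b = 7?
Fails

Substituting a = 3, b = 7:

LHS = (3 · 7)² = 441
RHS = 3² · 7 = 63

LHS ≠ RHS, so the equation does not hold at this point.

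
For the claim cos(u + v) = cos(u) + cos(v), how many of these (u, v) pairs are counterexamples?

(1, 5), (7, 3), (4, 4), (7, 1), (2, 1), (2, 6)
Testing each pair:
(1, 5): LHS = cos(6) ≈ 0.9602, RHS = cos(5) + cos(1) ≈ 0.824 → counterexample
(7, 3): LHS = cos(10) ≈ -0.8391, RHS = cos(3) + cos(7) ≈ -0.2361 → counterexample
(4, 4): LHS = cos(8) ≈ -0.1455, RHS = 2·cos(4) ≈ -1.307 → counterexample
(7, 1): LHS = cos(8) ≈ -0.1455, RHS = cos(1) + cos(7) ≈ 1.294 → counterexample
(2, 1): LHS = cos(3) ≈ -0.99, RHS = cos(2) + cos(1) ≈ 0.1242 → counterexample
(2, 6): LHS = cos(8) ≈ -0.1455, RHS = cos(2) + cos(6) ≈ 0.544 → counterexample

That makes 6 counterexamples.

Answer: 6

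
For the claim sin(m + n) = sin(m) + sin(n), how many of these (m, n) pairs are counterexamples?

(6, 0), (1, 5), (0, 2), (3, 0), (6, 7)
Testing each pair:
(6, 0): LHS = sin(6) ≈ -0.2794, RHS = sin(6) ≈ -0.2794 → satisfies claim
(1, 5): LHS = sin(6) ≈ -0.2794, RHS = sin(5) + sin(1) ≈ -0.1175 → counterexample
(0, 2): LHS = sin(2) ≈ 0.9093, RHS = sin(2) ≈ 0.9093 → satisfies claim
(3, 0): LHS = sin(3) ≈ 0.1411, RHS = sin(3) ≈ 0.1411 → satisfies claim
(6, 7): LHS = sin(13) ≈ 0.4202, RHS = sin(6) + sin(7) ≈ 0.3776 → counterexample

That makes 2 counterexamples.

Answer: 2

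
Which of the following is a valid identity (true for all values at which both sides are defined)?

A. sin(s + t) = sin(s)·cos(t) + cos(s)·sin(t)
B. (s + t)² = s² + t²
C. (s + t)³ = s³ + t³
A

A: holds — e.g. at (1, 2), both sides equal sin(3) ≈ 0.1411.
B: fails at (2, 7) — LHS = 81, RHS = 53.
C: fails at (2, 4) — LHS = 216, RHS = 72.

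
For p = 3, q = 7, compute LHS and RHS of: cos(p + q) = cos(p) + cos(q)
LHS = cos(3 + 7) = cos(10) ≈ -0.8391
RHS = cos(3) + cos(7) ≈ -0.2361

LHS ≠ RHS (they differ by about 0.603), so the equation does not hold here.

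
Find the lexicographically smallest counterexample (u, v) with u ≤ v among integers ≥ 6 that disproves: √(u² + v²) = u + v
Substituting (6, 6) into the claim:
LHS = √(6² + 6²) = 6·√(2) ≈ 8.485
RHS = 6 + 6 = 12

Since LHS ≠ RHS, this pair disproves the claim, and no lexicographically smaller pair (u ≤ v, integers ≥ 6) does.

For instance (11, 12) is also a counterexample (LHS = √(265) ≈ 16.28, RHS = 23), but it's lexicographically larger.

Answer: (u, v) = (6, 6)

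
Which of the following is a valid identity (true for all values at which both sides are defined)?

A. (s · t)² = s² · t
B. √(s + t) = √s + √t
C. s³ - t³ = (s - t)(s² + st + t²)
C

A: fails at (5, 8) — LHS = 1600, RHS = 200.
B: fails at (5, 5) — LHS = √(10) ≈ 3.162, RHS = 2·√(5) ≈ 4.472.
C: holds — e.g. at (3, 5), both sides equal -98.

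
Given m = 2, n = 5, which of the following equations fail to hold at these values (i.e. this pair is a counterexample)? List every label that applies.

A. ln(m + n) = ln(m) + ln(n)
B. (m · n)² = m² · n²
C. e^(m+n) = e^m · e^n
A

Evaluating each claim at the given values:
A. LHS = ln(7) ≈ 1.946, RHS = ln(2) + ln(5) ≈ 2.303 → fails here (LHS ≠ RHS)
B. LHS = 100, RHS = 100 → holds here (LHS = RHS)
C. LHS = e^7 ≈ 1097, RHS = e^7 ≈ 1097 → holds here (LHS = RHS)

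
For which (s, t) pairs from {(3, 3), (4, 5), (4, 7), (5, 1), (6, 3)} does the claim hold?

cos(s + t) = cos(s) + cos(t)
None

Testing each pair:
(3, 3): LHS = cos(6) ≈ 0.9602, RHS = 2·cos(3) ≈ -1.98 → fails
(4, 5): LHS = cos(9) ≈ -0.9111, RHS = cos(4) + cos(5) ≈ -0.37 → fails
(4, 7): LHS = cos(11) ≈ 0.004426, RHS = cos(4) + cos(7) ≈ 0.1003 → fails
(5, 1): LHS = cos(6) ≈ 0.9602, RHS = cos(5) + cos(1) ≈ 0.824 → fails
(6, 3): LHS = cos(9) ≈ -0.9111, RHS = cos(3) + cos(6) ≈ -0.02982 → fails

No pair satisfies the claim.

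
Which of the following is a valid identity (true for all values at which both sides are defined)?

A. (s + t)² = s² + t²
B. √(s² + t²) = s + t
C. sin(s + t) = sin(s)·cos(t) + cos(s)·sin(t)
C

A: fails at (2, 5) — LHS = 49, RHS = 29.
B: fails at (3, 3) — LHS = 3·√(2) ≈ 4.243, RHS = 6.
C: holds — e.g. at (2, 5), both sides equal sin(7) ≈ 0.657.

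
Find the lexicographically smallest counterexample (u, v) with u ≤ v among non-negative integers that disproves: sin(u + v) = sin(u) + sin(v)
(u, v) = (1, 1)

At (0, 3): both sides equal sin(3) ≈ 0.1411, so it holds there.
At (0, 7): both sides equal sin(7) ≈ 0.657, so it holds there.

Substituting (1, 1) into the claim:
LHS = sin(1 + 1) = sin(2) ≈ 0.9093
RHS = sin(1) + sin(1) = 2·sin(1) ≈ 1.683

Since LHS ≠ RHS, this pair disproves the claim, and no lexicographically smaller pair (u ≤ v, non-negative integers) does.

For instance (1, 5) is also a counterexample (LHS = sin(6) ≈ -0.2794, RHS = sin(5) + sin(1) ≈ -0.1175), but it's lexicographically larger.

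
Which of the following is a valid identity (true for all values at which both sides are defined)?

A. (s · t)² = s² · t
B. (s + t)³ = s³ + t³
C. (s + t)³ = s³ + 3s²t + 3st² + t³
C

A: fails at (2, 5) — LHS = 100, RHS = 20.
B: fails at (2, 7) — LHS = 729, RHS = 351.
C: holds — e.g. at (2, 2), both sides equal 64.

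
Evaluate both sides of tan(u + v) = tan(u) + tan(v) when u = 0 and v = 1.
LHS = tan(0 + 1) = tan(1) ≈ 1.557
RHS = tan(0) + tan(1) = tan(1) ≈ 1.557

LHS = RHS: the two sides agree.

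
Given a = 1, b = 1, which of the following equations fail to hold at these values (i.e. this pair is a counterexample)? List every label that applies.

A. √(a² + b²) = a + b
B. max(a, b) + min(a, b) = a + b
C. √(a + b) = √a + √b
Evaluating each claim at the given values:
A. LHS = √(2) ≈ 1.414, RHS = 2 → fails here (LHS ≠ RHS)
B. LHS = 2, RHS = 2 → holds here (LHS = RHS)
C. LHS = √(2) ≈ 1.414, RHS = 2 → fails here (LHS ≠ RHS)

Answer: A, C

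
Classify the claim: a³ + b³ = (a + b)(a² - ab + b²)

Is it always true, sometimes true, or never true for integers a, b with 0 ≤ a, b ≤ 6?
Always true

The identity holds for every pair in the range. For instance at (a, b) = (6, 2): both sides equal 224.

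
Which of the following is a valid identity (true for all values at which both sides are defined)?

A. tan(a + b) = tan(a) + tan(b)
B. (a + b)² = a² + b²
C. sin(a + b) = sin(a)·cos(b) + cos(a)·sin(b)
A: fails at (2, 2) — LHS = tan(4) ≈ 1.158, RHS = 2·tan(2) ≈ -4.37.
B: fails at (3, 4) — LHS = 49, RHS = 25.
C: holds — e.g. at (4, 5), both sides equal sin(9) ≈ 0.4121.

Answer: C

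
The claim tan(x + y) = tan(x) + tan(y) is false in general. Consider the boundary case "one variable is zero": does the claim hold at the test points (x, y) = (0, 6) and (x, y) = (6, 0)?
At (0, 6): LHS = tan(6) ≈ -0.291, RHS = tan(6) ≈ -0.291 → equal
At (6, 0): LHS = tan(6) ≈ -0.291, RHS = tan(6) ≈ -0.291 → equal

So the claim does hold at both of these boundary points, even though it is not an identity.

Answer: Yes, holds at both test points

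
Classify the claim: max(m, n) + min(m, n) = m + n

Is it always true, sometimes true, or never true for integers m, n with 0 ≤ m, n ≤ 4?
The identity holds for every pair in the range. For instance at (m, n) = (0, 4): both sides equal 4.

Answer: Always true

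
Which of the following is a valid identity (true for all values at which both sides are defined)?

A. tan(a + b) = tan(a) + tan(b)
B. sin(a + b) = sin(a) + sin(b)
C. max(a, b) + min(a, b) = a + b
C

A: fails at (2, 4) — LHS = tan(6) ≈ -0.291, RHS = tan(2) + tan(4) ≈ -1.027.
B: fails at (1, 5) — LHS = sin(6) ≈ -0.2794, RHS = sin(5) + sin(1) ≈ -0.1175.
C: holds — e.g. at (2, 3), both sides equal 5.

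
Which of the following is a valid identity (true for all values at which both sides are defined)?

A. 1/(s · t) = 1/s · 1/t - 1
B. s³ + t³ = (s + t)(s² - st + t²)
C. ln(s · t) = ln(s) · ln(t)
B

A: fails at (2, 2) — LHS = 1/4, RHS = -3/4.
B: holds — e.g. at (3, 7), both sides equal 370.
C: fails at (3, 3) — LHS = ln(9) ≈ 2.197, RHS = ln(3)² ≈ 1.207.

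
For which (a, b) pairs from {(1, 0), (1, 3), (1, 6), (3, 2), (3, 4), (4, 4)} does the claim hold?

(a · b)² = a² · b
(1, 0)

Testing each pair:
(1, 0): LHS = 0, RHS = 0 → holds
(1, 3): LHS = 9, RHS = 3 → fails
(1, 6): LHS = 36, RHS = 6 → fails
(3, 2): LHS = 36, RHS = 18 → fails
(3, 4): LHS = 144, RHS = 36 → fails
(4, 4): LHS = 256, RHS = 64 → fails

1 of 6 pairs satisfies the claim.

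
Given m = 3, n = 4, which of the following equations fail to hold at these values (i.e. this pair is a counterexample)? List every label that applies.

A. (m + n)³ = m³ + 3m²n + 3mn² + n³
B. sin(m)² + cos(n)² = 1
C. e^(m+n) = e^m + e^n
B, C

Evaluating each claim at the given values:
A. LHS = 343, RHS = 343 → holds here (LHS = RHS)
B. LHS = sin(3)² + cos(4)² ≈ 0.4472, RHS = 1 → fails here (LHS ≠ RHS)
C. LHS = e^7 ≈ 1097, RHS = e^3 + e^4 ≈ 74.68 → fails here (LHS ≠ RHS)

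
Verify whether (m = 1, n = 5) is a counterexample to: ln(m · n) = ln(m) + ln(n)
No

Substituting m = 1, n = 5:
LHS = ln(1 · 5) = ln(5) ≈ 1.609
RHS = ln(1) + ln(5) = ln(5) ≈ 1.609

The sides agree, so this pair does not disprove the claim.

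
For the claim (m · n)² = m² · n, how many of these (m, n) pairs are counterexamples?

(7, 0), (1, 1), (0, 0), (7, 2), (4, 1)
Testing each pair:
(7, 0): LHS = 0, RHS = 0 → satisfies claim
(1, 1): LHS = 1, RHS = 1 → satisfies claim
(0, 0): LHS = 0, RHS = 0 → satisfies claim
(7, 2): LHS = 196, RHS = 98 → counterexample
(4, 1): LHS = 16, RHS = 16 → satisfies claim

That makes 1 counterexample.

Answer: 1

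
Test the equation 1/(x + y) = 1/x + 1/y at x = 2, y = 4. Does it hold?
Substituting x = 2, y = 4:

LHS = 1/(2 + 4) = 1/6
RHS = 1/2 + 1/4 = 3/4

LHS ≠ RHS, so the equation does not hold at this point.

Answer: Fails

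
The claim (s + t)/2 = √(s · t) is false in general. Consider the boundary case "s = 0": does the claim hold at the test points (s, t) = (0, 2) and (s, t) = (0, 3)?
At (0, 2): LHS = 1 ≠ RHS = 0
At (0, 3): LHS = 3/2 ≠ RHS = 0

Answer: No, fails at both test points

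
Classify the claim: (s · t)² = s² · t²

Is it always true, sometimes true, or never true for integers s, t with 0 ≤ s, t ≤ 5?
Always true

The identity holds for every pair in the range. For instance at (s, t) = (3, 0): both sides equal 0.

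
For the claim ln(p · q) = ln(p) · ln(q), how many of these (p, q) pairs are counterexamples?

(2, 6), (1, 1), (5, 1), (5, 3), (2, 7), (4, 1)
Testing each pair:
(2, 6): LHS = ln(12) ≈ 2.485, RHS = ln(2)·ln(6) ≈ 1.242 → counterexample
(1, 1): LHS = 0, RHS = 0 → satisfies claim
(5, 1): LHS = ln(5) ≈ 1.609, RHS = 0 → counterexample
(5, 3): LHS = ln(15) ≈ 2.708, RHS = ln(3)·ln(5) ≈ 1.768 → counterexample
(2, 7): LHS = ln(14) ≈ 2.639, RHS = ln(2)·ln(7) ≈ 1.349 → counterexample
(4, 1): LHS = ln(4) ≈ 1.386, RHS = 0 → counterexample

That makes 5 counterexamples.

Answer: 5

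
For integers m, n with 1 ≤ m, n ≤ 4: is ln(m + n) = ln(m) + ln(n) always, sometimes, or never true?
Sometimes true

It holds at (m, n) = (2, 2) (both sides equal ln(4) ≈ 1.386), but fails at (m, n) = (2, 1) (LHS = ln(3) ≈ 1.099, RHS = ln(2) ≈ 0.6931).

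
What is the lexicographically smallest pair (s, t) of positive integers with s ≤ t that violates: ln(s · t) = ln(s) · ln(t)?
(s, t) = (1, 2)

Substituting (1, 2) into the claim:
LHS = ln(1 · 2) = ln(2) ≈ 0.6931
RHS = ln(1) · ln(2) = 0

Since LHS ≠ RHS, this pair disproves the claim, and no lexicographically smaller pair (s ≤ t, positive integers) does.

For instance (3, 8) is also a counterexample (LHS = ln(24) ≈ 3.178, RHS = ln(3)·ln(8) ≈ 2.285), but it's lexicographically larger.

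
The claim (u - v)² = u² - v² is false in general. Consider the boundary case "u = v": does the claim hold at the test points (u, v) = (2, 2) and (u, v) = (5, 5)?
At (2, 2): LHS = 0, RHS = 0 → equal
At (5, 5): LHS = 0, RHS = 0 → equal

So the claim does hold at both of these boundary points, even though it is not an identity.

Answer: Yes, holds at both test points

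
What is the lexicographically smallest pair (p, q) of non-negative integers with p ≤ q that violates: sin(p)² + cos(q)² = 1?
Substituting (0, 1) into the claim:
LHS = sin(0)² + cos(1)² = cos(1)² ≈ 0.2919
RHS = 1

Since LHS ≠ RHS, this pair disproves the claim, and no lexicographically smaller pair (p ≤ q, non-negative integers) does.

For instance (2, 5) is also a counterexample (LHS = cos(5)² + sin(2)² ≈ 0.9073, RHS = 1), but it's lexicographically larger.

Answer: (p, q) = (0, 1)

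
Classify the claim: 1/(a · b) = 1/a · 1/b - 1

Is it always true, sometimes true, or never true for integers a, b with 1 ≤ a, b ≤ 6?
Never true

The claim fails for every pair in the range. For instance at (a, b) = (3, 2): LHS = 1/6, RHS = -5/6.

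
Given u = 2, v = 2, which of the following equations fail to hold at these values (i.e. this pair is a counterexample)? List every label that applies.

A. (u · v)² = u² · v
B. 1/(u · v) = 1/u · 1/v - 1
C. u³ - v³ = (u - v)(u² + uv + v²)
A, B

Evaluating each claim at the given values:
A. LHS = 16, RHS = 8 → fails here (LHS ≠ RHS)
B. LHS = 1/4, RHS = -3/4 → fails here (LHS ≠ RHS)
C. LHS = 0, RHS = 0 → holds here (LHS = RHS)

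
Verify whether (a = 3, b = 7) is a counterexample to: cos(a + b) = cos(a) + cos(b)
Substituting a = 3, b = 7:
LHS = cos(3 + 7) = cos(10) ≈ -0.8391
RHS = cos(3) + cos(7) ≈ -0.2361

Since LHS ≠ RHS, this pair disproves the claim.

Answer: Yes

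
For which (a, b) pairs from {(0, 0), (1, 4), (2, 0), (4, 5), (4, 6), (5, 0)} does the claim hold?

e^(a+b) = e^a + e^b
Testing each pair:
(0, 0): LHS = 1, RHS = 2 → fails
(1, 4): LHS = e^5 ≈ 148.4, RHS = e + e^4 ≈ 57.32 → fails
(2, 0): LHS = e^2 ≈ 7.389, RHS = 1 + e^2 ≈ 8.389 → fails
(4, 5): LHS = e^9 ≈ 8103, RHS = e^4 + e^5 ≈ 203 → fails
(4, 6): LHS = e^10 ≈ 22026.5, RHS = e^4 + e^6 ≈ 458 → fails
(5, 0): LHS = e^5 ≈ 148.4, RHS = 1 + e^5 ≈ 149.4 → fails

No pair satisfies the claim.

Answer: None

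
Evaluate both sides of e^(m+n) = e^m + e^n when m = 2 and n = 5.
LHS = e^(2+5) = e^7 ≈ 1097
RHS = e^2 + e^5 ≈ 155.8

LHS ≠ RHS (they differ by about 940.8), so the equation does not hold here.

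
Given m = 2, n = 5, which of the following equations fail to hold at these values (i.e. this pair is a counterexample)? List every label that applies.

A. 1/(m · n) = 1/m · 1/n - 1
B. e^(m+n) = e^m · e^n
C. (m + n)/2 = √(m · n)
Evaluating each claim at the given values:
A. LHS = 1/10, RHS = -9/10 → fails here (LHS ≠ RHS)
B. LHS = e^7 ≈ 1097, RHS = e^7 ≈ 1097 → holds here (LHS = RHS)
C. LHS = 7/2, RHS = √(10) ≈ 3.162 → fails here (LHS ≠ RHS)

Answer: A, C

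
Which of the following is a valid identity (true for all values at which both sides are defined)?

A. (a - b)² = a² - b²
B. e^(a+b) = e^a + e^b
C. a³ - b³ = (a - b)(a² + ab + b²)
A: fails at (6, 7) — LHS = 1, RHS = -13.
B: fails at (2, 7) — LHS = e^9 ≈ 8103, RHS = e^2 + e^7 ≈ 1104.
C: holds — e.g. at (6, 7), both sides equal -127.

Answer: C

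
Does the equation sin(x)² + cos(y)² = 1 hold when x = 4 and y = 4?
Substituting x = 4, y = 4:

LHS = sin(4)² + cos(4)² = 1
RHS = 1

LHS = RHS, so the equation holds at this point.

Answer: Holds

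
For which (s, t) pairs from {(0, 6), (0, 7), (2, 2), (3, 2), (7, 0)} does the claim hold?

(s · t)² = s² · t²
All pairs

Testing each pair:
(0, 6): LHS = 0, RHS = 0 → holds
(0, 7): LHS = 0, RHS = 0 → holds
(2, 2): LHS = 16, RHS = 16 → holds
(3, 2): LHS = 36, RHS = 36 → holds
(7, 0): LHS = 0, RHS = 0 → holds

Every pair satisfies the claim.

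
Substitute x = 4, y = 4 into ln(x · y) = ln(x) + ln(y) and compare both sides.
LHS = ln(4 · 4) = ln(16) ≈ 2.773
RHS = ln(4) + ln(4) = 2·ln(4) ≈ 2.773

LHS = RHS: the two sides agree.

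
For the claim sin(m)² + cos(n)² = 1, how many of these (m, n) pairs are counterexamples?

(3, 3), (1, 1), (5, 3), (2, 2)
Testing each pair:
(3, 3): LHS = sin(3)² + cos(3)² = 1, RHS = 1 → satisfies claim
(1, 1): LHS = cos(1)² + sin(1)² = 1, RHS = 1 → satisfies claim
(5, 3): LHS = sin(5)² + cos(3)² ≈ 1.9, RHS = 1 → counterexample
(2, 2): LHS = cos(2)² + sin(2)² = 1, RHS = 1 → satisfies claim

That makes 1 counterexample.

Answer: 1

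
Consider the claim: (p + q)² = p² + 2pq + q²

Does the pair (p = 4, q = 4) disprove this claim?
No

Substituting p = 4, q = 4:
LHS = (4 + 4)² = 64
RHS = 4² + 2·4·4 + 4² = 64

The sides agree, so this pair does not disprove the claim.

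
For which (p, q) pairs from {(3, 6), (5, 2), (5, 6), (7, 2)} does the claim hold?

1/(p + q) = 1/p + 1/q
Testing each pair:
(3, 6): LHS = 1/9, RHS = 1/2 → fails
(5, 2): LHS = 1/7, RHS = 7/10 → fails
(5, 6): LHS = 1/11, RHS = 11/30 → fails
(7, 2): LHS = 1/9, RHS = 9/14 → fails

No pair satisfies the claim.

Answer: None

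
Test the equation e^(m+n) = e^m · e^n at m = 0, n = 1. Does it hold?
Holds

Substituting m = 0, n = 1:

LHS = e^(0+1) = e ≈ 2.718
RHS = e^0 · e^1 = e ≈ 2.718

LHS = RHS, so the equation holds at this point.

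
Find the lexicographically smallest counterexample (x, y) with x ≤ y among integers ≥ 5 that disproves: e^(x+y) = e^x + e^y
(x, y) = (5, 5)

Substituting (5, 5) into the claim:
LHS = e^(5+5) = e^10 ≈ 22026.5
RHS = e^5 + e^5 = 2·e^5 ≈ 296.8

Since LHS ≠ RHS, this pair disproves the claim, and no lexicographically smaller pair (x ≤ y, integers ≥ 5) does.

For instance (8, 9) is also a counterexample (LHS = e^17 ≈ 24154952.8, RHS = e^8 + e^9 ≈ 11084.0), but it's lexicographically larger.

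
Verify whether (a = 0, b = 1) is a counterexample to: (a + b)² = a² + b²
No

Substituting a = 0, b = 1:
LHS = (0 + 1)² = 1
RHS = 0² + 1² = 1

The sides agree, so this pair does not disprove the claim.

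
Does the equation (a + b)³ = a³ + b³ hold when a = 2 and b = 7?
Substituting a = 2, b = 7:

LHS = (2 + 7)³ = 729
RHS = 2³ + 7³ = 351

LHS ≠ RHS, so the equation does not hold at this point.

Answer: Fails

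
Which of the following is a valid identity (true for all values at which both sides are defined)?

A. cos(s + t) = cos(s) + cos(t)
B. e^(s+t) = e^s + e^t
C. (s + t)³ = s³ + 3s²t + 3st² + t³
A: fails at (2, 3) — LHS = cos(5) ≈ 0.2837, RHS = cos(3) + cos(2) ≈ -1.406.
B: fails at (2, 4) — LHS = e^6 ≈ 403.4, RHS = e^2 + e^4 ≈ 61.99.
C: holds — e.g. at (2, 3), both sides equal 125.

Answer: C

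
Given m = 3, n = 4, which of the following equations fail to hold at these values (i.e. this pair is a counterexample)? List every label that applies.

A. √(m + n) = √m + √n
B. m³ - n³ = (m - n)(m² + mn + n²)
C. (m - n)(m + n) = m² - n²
A

Evaluating each claim at the given values:
A. LHS = √(7) ≈ 2.646, RHS = √(3) + 2 ≈ 3.732 → fails here (LHS ≠ RHS)
B. LHS = -37, RHS = -37 → holds here (LHS = RHS)
C. LHS = -7, RHS = -7 → holds here (LHS = RHS)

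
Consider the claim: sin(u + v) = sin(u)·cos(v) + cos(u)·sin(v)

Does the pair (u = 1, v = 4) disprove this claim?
Substituting u = 1, v = 4:
LHS = sin(1 + 4) = sin(5) ≈ -0.9589
RHS = sin(1)·cos(4) + cos(1)·sin(4) = sin(1)·cos(4) + sin(4)·cos(1) ≈ -0.9589

The sides agree, so this pair does not disprove the claim.

Answer: No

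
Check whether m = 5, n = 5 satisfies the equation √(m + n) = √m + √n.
Substituting m = 5, n = 5:

LHS = √(5 + 5) = √(10) ≈ 3.162
RHS = √5 + √5 = 2·√(5) ≈ 4.472

LHS ≠ RHS, so the equation does not hold at this point.

Answer: Fails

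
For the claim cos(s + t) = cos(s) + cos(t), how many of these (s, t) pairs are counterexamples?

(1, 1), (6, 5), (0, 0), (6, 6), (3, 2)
Testing each pair:
(1, 1): LHS = cos(2) ≈ -0.4161, RHS = 2·cos(1) ≈ 1.081 → counterexample
(6, 5): LHS = cos(11) ≈ 0.004426, RHS = cos(5) + cos(6) ≈ 1.244 → counterexample
(0, 0): LHS = 1, RHS = 2 → counterexample
(6, 6): LHS = cos(12) ≈ 0.8439, RHS = 2·cos(6) ≈ 1.92 → counterexample
(3, 2): LHS = cos(5) ≈ 0.2837, RHS = cos(3) + cos(2) ≈ -1.406 → counterexample

That makes 5 counterexamples.

Answer: 5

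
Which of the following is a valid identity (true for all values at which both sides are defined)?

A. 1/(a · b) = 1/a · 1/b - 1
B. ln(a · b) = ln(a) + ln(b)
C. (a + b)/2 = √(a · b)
B

A: fails at (1, 2) — LHS = 1/2, RHS = -1/2.
B: holds — e.g. at (4, 4), both sides equal ln(16) ≈ 2.773.
C: fails at (2, 4) — LHS = 3, RHS = 2·√(2) ≈ 2.828.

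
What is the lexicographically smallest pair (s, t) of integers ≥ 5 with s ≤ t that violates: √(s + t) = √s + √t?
Substituting (5, 5) into the claim:
LHS = √(5 + 5) = √(10) ≈ 3.162
RHS = √5 + √5 = 2·√(5) ≈ 4.472

Since LHS ≠ RHS, this pair disproves the claim, and no lexicographically smaller pair (s ≤ t, integers ≥ 5) does.

For instance (6, 10) is also a counterexample (LHS = 4, RHS = √(6) + √(10) ≈ 5.612), but it's lexicographically larger.

Answer: (s, t) = (5, 5)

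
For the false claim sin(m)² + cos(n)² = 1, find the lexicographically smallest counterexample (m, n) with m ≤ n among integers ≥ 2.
Substituting (2, 3) into the claim:
LHS = sin(2)² + cos(3)² ≈ 1.807
RHS = 1

Since LHS ≠ RHS, this pair disproves the claim, and no lexicographically smaller pair (m ≤ n, integers ≥ 2) does.

For instance (4, 5) is also a counterexample (LHS = cos(5)² + sin(4)² ≈ 0.6532, RHS = 1), but it's lexicographically larger.

Answer: (m, n) = (2, 3)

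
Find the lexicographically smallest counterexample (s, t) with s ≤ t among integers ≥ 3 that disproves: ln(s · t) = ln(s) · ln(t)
Substituting (3, 3) into the claim:
LHS = ln(3 · 3) = ln(9) ≈ 2.197
RHS = ln(3) · ln(3) = ln(3)² ≈ 1.207

Since LHS ≠ RHS, this pair disproves the claim, and no lexicographically smaller pair (s ≤ t, integers ≥ 3) does.

For instance (4, 4) is also a counterexample (LHS = ln(16) ≈ 2.773, RHS = ln(4)² ≈ 1.922), but it's lexicographically larger.

Answer: (s, t) = (3, 3)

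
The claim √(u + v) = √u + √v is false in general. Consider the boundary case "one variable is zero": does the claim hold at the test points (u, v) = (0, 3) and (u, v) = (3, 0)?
Yes, holds at both test points

At (0, 3): LHS = √(3) ≈ 1.732, RHS = √(3) ≈ 1.732 → equal
At (3, 0): LHS = √(3) ≈ 1.732, RHS = √(3) ≈ 1.732 → equal

So the claim does hold at both of these boundary points, even though it is not an identity.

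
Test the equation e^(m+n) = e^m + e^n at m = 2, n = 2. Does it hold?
Substituting m = 2, n = 2:

LHS = e^(2+2) = e^4 ≈ 54.6
RHS = e^2 + e^2 = 2·e^2 ≈ 14.78

LHS ≠ RHS, so the equation does not hold at this point.

Answer: Fails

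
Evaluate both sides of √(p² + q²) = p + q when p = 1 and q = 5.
LHS = √(1² + 5²) = √(26) ≈ 5.099
RHS = 1 + 5 = 6

LHS ≠ RHS (they differ by about 0.901), so the equation does not hold here.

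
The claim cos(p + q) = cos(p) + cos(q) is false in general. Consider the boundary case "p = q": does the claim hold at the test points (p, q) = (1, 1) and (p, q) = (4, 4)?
No, fails at both test points

At (1, 1): LHS = cos(2) ≈ -0.4161 ≠ RHS = 2·cos(1) ≈ 1.081
At (4, 4): LHS = cos(8) ≈ -0.1455 ≠ RHS = 2·cos(4) ≈ -1.307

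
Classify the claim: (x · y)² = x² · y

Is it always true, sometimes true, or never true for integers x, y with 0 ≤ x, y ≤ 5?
It holds at (x, y) = (0, 2) (both sides equal 0), but fails at (x, y) = (2, 4) (LHS = 64, RHS = 16).

Answer: Sometimes true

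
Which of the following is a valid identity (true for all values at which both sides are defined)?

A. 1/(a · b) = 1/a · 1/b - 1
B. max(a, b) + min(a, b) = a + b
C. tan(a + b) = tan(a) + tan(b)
A: fails at (4, 6) — LHS = 1/24, RHS = -23/24.
B: holds — e.g. at (3, 4), both sides equal 7.
C: fails at (5, 5) — LHS = tan(10) ≈ 0.6484, RHS = 2·tan(5) ≈ -6.761.

Answer: B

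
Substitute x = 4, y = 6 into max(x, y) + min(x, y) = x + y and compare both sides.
LHS = max(4, 6) + min(4, 6) = 10
RHS = 4 + 6 = 10

LHS = RHS: the two sides agree.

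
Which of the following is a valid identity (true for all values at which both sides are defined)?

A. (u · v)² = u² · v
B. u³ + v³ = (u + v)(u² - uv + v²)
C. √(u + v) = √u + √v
B

A: fails at (2, 7) — LHS = 196, RHS = 28.
B: holds — e.g. at (4, 5), both sides equal 189.
C: fails at (1, 4) — LHS = √(5) ≈ 2.236, RHS = 3.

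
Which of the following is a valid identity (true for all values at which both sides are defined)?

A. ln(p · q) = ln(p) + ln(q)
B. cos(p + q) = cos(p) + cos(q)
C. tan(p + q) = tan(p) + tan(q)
A

A: holds — e.g. at (2, 3), both sides equal ln(6) ≈ 1.792.
B: fails at (4, 5) — LHS = cos(9) ≈ -0.9111, RHS = cos(4) + cos(5) ≈ -0.37.
C: fails at (6, 7) — LHS = tan(13) ≈ 0.463, RHS = tan(6) + tan(7) ≈ 0.5804.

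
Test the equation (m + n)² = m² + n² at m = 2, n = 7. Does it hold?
Substituting m = 2, n = 7:

LHS = (2 + 7)² = 81
RHS = 2² + 7² = 53

LHS ≠ RHS, so the equation does not hold at this point.

Answer: Fails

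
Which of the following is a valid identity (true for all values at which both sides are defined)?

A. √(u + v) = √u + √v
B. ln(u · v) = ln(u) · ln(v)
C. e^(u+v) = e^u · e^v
C

A: fails at (3, 3) — LHS = √(6) ≈ 2.449, RHS = 2·√(3) ≈ 3.464.
B: fails at (3, 4) — LHS = ln(12) ≈ 2.485, RHS = ln(3)·ln(4) ≈ 1.523.
C: holds — e.g. at (1, 4), both sides equal e^5 ≈ 148.4.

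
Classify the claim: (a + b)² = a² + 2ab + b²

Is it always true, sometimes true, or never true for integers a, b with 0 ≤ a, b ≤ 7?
Always true

The identity holds for every pair in the range. For instance at (a, b) = (0, 7): both sides equal 49.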